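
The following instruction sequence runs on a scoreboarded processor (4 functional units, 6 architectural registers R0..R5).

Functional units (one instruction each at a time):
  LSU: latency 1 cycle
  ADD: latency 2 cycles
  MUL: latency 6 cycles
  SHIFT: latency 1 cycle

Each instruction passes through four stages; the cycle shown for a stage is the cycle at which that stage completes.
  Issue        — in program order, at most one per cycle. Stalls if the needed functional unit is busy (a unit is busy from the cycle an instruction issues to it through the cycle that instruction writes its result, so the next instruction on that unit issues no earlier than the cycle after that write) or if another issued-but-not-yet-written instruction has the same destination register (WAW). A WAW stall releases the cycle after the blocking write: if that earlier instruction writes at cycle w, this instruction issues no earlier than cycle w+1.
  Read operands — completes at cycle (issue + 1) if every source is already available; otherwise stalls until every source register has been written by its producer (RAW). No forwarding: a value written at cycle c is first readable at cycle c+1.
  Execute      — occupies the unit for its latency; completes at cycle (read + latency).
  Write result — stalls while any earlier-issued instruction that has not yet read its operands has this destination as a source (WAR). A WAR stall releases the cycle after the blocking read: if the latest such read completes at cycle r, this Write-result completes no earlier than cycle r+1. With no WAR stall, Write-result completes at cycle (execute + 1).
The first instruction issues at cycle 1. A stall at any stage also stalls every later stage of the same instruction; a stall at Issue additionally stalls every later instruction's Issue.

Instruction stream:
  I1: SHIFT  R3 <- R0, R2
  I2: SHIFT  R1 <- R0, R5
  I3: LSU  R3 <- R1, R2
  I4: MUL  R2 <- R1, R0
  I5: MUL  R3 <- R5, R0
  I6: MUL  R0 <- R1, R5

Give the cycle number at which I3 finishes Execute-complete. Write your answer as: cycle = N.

cycle = 10

  I1 | 1 | 2 | 3 | 4
  I2 | 5 | 6 | 7 | 8   struct: SHIFT busy until I1 writes@4
  I3 | 6 | 9 | 10 | 11   RAW R1: wait I2 write@8
  I4 | 7 | 9 | 15 | 16   RAW R1: wait I2 write@8
  I5 | 17 | 18 | 24 | 25   struct: MUL busy until I4 writes@16
  I6 | 26 | 27 | 33 | 34   struct: MUL busy until I5 writes@25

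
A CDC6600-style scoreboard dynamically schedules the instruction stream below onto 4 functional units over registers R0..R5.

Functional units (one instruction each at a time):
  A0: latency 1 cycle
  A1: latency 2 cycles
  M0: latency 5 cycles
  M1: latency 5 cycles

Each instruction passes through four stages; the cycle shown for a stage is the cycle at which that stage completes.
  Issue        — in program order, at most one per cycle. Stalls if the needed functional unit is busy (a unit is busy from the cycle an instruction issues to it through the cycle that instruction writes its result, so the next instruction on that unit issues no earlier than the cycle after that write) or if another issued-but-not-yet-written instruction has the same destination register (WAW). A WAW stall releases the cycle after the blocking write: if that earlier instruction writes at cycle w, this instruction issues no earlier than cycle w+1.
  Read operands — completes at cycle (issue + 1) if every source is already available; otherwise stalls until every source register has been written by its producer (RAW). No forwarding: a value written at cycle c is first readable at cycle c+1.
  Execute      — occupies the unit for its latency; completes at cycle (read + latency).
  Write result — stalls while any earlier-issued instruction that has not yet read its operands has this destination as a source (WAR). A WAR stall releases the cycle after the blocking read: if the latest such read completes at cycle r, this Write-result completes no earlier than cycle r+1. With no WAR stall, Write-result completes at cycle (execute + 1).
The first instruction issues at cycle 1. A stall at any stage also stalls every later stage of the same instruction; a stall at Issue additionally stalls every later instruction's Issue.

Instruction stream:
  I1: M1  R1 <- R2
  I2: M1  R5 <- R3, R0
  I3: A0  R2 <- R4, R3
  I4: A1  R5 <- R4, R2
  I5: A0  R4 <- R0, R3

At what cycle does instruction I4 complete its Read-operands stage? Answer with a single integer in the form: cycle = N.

cycle = 18

c1: I1→M1
c2: I1 RO
c7: I1 EX
c8: I1 WR R1
c9: I2→M1
c10: I2 RO | I3→A0
c11: I3 RO
c12: I3 EX
c13: I3 WR R2
c15: I2 EX
c16: I2 WR R5
c17: I4→A1
c18: I4 RO | I5→A0
c19: I5 RO
c20: I4 EX | I5 EX
c21: I4 WR R5 | I5 WR R4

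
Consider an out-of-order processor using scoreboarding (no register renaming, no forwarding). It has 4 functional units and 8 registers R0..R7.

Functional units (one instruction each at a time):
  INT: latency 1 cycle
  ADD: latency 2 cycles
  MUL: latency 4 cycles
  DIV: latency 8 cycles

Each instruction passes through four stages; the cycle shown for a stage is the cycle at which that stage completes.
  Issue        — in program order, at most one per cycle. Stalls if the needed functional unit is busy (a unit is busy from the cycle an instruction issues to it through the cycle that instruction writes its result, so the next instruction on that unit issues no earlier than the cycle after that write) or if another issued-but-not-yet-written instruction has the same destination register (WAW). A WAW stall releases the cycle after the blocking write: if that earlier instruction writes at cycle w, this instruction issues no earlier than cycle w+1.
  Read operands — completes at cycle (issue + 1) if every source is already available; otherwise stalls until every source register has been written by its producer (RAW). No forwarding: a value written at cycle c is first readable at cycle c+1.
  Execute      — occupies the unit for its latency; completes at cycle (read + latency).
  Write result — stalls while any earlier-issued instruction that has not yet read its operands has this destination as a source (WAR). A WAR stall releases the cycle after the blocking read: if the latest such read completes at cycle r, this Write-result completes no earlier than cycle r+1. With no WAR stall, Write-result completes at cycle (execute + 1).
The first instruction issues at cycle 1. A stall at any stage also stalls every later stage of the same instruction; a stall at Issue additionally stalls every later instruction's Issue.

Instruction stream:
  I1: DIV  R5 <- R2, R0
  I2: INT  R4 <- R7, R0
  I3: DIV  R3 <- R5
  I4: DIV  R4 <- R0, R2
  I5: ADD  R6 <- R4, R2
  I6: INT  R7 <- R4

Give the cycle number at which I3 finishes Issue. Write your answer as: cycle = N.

cycle = 12

c1: I1 issues→DIV
c2: I1 reads · I2 issues→INT
c3: I2 reads
c4: I2 exec-done
c5: I2 writes R4
c10: I1 exec-done
c11: I1 writes R5
c12: I3 issues→DIV
c13: I3 reads
c21: I3 exec-done
c22: I3 writes R3
c23: I4 issues→DIV
c24: I4 reads · I5 issues→ADD
c25: I6 issues→INT
c32: I4 exec-done
c33: I4 writes R4
c34: I5 reads · I6 reads
c35: I6 exec-done
c36: I5 exec-done · I6 writes R7
c37: I5 writes R6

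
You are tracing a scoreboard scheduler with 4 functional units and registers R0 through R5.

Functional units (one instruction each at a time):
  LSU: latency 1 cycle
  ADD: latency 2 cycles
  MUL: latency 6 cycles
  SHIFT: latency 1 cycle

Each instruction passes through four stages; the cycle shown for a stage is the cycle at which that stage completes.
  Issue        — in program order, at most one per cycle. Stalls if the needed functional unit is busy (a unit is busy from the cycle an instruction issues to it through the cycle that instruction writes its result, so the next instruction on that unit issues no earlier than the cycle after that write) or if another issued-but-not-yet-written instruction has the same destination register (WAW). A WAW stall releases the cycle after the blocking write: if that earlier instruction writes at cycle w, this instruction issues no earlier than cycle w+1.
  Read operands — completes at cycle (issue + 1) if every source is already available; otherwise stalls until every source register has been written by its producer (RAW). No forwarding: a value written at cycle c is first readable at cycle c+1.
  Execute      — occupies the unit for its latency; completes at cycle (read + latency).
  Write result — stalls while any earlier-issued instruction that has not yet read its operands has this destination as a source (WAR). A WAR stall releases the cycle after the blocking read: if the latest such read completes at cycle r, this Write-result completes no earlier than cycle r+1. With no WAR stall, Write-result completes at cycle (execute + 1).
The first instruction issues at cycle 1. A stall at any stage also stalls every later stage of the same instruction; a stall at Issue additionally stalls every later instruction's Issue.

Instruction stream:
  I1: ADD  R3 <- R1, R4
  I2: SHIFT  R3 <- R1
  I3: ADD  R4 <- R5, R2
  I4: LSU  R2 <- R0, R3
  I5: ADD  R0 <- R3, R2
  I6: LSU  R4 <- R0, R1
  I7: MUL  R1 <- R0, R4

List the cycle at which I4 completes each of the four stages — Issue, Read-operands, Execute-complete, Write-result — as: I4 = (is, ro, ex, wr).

c1: I1→ADD
c2: I1 RO
c4: I1 EX
c5: I1 WR R3
c6: I2→SHIFT
c7: I2 RO | I3→ADD
c8: I2 EX | I3 RO | I4→LSU
c9: I2 WR R3
c10: I3 EX | I4 RO
c11: I3 WR R4 | I4 EX
c12: I4 WR R2 | I5→ADD
c13: I5 RO | I6→LSU
c14: I7→MUL
c15: I5 EX
c16: I5 WR R0
c17: I6 RO
c18: I6 EX
c19: I6 WR R4
c20: I7 RO
c26: I7 EX
c27: I7 WR R1

I4 = (8, 10, 11, 12)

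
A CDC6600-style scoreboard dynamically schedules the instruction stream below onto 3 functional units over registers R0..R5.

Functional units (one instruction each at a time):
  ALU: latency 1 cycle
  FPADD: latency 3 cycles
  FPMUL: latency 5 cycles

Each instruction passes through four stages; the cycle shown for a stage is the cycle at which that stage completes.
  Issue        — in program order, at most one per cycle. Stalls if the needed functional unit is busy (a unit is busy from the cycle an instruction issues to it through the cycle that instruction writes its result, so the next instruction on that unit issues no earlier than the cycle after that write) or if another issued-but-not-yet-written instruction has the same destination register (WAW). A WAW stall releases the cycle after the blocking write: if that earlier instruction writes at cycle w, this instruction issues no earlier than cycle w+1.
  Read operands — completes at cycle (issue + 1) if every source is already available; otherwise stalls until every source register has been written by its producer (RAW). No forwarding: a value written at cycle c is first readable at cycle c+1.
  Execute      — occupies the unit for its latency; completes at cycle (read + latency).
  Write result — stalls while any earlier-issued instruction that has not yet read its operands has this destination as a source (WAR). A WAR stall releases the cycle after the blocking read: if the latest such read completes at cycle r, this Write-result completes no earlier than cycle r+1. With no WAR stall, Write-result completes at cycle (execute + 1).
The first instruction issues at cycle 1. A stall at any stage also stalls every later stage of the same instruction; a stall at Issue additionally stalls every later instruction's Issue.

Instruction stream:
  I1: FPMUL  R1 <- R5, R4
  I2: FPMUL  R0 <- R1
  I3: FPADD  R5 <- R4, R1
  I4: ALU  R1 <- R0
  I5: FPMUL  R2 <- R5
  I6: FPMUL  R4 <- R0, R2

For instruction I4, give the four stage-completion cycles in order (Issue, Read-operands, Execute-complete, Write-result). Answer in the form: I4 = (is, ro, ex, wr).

I4 = (11, 17, 18, 19)

c1: issue I1 (FPMUL)
c2: I1 read-ops
c7: I1 finished on FPMUL
c8: I1→R1
c9: issue I2 (FPMUL)
c10: I2 read-ops · issue I3 (FPADD)
c11: I3 read-ops · issue I4 (ALU)
c14: I3 finished on FPADD
c15: I2 finished on FPMUL · I3→R5
c16: I2→R0
c17: I4 read-ops · issue I5 (FPMUL)
c18: I4 finished on ALU · I5 read-ops
c19: I4→R1
c23: I5 finished on FPMUL
c24: I5→R2
c25: issue I6 (FPMUL)
c26: I6 read-ops
c31: I6 finished on FPMUL
c32: I6→R4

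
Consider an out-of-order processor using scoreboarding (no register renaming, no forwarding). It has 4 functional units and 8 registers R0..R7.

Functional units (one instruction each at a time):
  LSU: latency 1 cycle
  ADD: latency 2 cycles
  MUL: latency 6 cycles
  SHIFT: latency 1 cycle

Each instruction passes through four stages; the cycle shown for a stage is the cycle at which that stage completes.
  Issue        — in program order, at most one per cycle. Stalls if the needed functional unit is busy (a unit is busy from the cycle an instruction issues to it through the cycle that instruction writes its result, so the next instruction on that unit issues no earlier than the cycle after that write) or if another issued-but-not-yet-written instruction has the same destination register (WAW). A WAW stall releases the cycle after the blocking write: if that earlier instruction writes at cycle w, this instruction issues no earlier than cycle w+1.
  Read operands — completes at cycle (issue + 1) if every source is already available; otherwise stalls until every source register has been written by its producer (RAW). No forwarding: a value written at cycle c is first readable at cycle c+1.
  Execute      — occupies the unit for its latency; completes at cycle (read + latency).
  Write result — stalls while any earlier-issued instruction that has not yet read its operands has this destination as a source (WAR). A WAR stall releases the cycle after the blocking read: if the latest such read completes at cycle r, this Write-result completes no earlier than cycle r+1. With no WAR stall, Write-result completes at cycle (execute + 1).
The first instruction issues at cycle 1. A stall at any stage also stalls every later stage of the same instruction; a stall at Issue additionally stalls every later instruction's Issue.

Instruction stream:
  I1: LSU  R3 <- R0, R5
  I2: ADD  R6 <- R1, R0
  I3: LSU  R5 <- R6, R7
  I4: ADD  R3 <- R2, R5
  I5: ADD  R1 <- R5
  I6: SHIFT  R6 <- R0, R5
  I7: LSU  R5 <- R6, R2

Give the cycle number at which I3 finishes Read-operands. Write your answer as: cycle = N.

cycle = 7

t=1  issue I1 (LSU)
t=2  I1 read-ops · issue I2 (ADD)
t=3  I1 finished on LSU · I2 read-ops
t=4  I1→R3
t=5  I2 finished on ADD · issue I3 (LSU)
t=6  I2→R6
t=7  I3 read-ops · issue I4 (ADD)
t=8  I3 finished on LSU
t=9  I3→R5
t=10  I4 read-ops
t=12  I4 finished on ADD
t=13  I4→R3
t=14  issue I5 (ADD)
t=15  I5 read-ops · issue I6 (SHIFT)
t=16  I6 read-ops · issue I7 (LSU)
t=17  I5 finished on ADD · I6 finished on SHIFT
t=18  I5→R1 · I6→R6
t=19  I7 read-ops
t=20  I7 finished on LSU
t=21  I7→R5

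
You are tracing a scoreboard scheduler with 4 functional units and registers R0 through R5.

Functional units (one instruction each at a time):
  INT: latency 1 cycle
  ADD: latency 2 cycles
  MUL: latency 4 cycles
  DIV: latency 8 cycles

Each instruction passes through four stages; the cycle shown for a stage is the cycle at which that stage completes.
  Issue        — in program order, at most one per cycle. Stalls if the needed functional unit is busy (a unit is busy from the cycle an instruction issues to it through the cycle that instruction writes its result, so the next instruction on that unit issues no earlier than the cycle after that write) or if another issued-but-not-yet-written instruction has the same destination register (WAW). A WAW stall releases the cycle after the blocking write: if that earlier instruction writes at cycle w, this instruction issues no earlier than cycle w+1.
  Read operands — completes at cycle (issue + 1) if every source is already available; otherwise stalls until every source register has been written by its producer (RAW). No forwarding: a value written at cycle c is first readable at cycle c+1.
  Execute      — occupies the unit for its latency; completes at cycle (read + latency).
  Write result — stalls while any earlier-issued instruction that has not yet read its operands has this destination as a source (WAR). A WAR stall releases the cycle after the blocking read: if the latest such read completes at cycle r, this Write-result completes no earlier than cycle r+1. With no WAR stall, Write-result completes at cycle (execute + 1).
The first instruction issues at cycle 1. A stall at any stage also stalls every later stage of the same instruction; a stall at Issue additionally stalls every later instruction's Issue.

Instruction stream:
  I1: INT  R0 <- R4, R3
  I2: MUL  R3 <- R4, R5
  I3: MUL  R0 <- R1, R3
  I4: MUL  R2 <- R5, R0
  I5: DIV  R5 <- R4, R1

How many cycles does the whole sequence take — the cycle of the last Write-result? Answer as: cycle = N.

c1: I1 issues→INT
c2: I1 reads · I2 issues→MUL
c3: I1 exec-done · I2 reads
c4: I1 writes R0
c7: I2 exec-done
c8: I2 writes R3
c9: I3 issues→MUL
c10: I3 reads
c14: I3 exec-done
c15: I3 writes R0
c16: I4 issues→MUL
c17: I4 reads · I5 issues→DIV
c18: I5 reads
c21: I4 exec-done
c22: I4 writes R2
c26: I5 exec-done
c27: I5 writes R5

cycle = 27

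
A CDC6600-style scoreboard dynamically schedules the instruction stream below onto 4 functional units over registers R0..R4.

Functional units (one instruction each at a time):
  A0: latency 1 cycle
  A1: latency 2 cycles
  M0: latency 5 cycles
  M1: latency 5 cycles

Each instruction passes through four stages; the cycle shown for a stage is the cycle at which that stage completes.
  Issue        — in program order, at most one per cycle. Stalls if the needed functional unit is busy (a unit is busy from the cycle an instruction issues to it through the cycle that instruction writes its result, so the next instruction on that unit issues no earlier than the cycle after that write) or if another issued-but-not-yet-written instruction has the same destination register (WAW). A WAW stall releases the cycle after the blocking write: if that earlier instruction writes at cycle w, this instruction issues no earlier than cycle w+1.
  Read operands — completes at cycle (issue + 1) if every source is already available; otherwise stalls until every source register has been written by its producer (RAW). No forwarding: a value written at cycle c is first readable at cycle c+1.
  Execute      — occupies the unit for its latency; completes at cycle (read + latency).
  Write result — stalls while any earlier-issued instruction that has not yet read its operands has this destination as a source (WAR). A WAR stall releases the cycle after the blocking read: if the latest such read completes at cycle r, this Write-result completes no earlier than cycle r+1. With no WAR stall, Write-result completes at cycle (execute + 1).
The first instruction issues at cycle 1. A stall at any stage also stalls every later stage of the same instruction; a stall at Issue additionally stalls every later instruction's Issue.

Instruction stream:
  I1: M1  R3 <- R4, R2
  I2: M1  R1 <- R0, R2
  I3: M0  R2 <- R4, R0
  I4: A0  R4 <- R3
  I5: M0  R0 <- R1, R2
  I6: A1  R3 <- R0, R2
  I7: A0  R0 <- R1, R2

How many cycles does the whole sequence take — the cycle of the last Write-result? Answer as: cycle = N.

[1] issue I1 (M1)
[2] I1 read-ops
[7] I1 finished on M1
[8] I1→R3
[9] issue I2 (M1)
[10] I2 read-ops | issue I3 (M0)
[11] I3 read-ops | issue I4 (A0)
[12] I4 read-ops
[13] I4 finished on A0
[14] I4→R4
[15] I2 finished on M1
[16] I2→R1 | I3 finished on M0
[17] I3→R2
[18] issue I5 (M0)
[19] I5 read-ops | issue I6 (A1)
[24] I5 finished on M0
[25] I5→R0
[26] I6 read-ops | issue I7 (A0)
[27] I7 read-ops
[28] I6 finished on A1 | I7 finished on A0
[29] I6→R3 | I7→R0

cycle = 29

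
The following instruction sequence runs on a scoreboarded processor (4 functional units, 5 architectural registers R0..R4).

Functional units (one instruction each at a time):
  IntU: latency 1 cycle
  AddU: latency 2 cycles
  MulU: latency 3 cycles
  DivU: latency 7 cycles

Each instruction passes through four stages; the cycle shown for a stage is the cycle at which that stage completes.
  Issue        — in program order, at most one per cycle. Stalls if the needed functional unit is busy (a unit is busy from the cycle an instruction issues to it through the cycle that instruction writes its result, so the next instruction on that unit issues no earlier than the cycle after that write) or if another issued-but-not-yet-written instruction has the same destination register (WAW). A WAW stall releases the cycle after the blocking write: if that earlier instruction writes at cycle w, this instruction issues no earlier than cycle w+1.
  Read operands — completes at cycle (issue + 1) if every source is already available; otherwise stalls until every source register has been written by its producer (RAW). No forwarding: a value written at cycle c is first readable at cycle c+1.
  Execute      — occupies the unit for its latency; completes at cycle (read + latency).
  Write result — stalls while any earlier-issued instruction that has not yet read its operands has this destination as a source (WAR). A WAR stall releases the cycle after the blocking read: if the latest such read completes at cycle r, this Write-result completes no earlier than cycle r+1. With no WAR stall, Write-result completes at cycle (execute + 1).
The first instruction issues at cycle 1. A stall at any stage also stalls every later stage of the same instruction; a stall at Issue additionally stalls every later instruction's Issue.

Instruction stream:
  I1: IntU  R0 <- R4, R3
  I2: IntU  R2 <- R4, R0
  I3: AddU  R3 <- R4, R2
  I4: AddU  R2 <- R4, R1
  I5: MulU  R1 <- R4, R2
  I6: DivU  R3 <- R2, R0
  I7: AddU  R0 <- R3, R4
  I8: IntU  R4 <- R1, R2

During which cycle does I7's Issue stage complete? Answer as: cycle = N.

cycle = 18

cycle 1: I1 issues→IntU
cycle 2: I1 reads
cycle 3: I1 exec-done
cycle 4: I1 writes R0
cycle 5: I2 issues→IntU
cycle 6: I2 reads, I3 issues→AddU
cycle 7: I2 exec-done
cycle 8: I2 writes R2
cycle 9: I3 reads
cycle 11: I3 exec-done
cycle 12: I3 writes R3
cycle 13: I4 issues→AddU
cycle 14: I4 reads, I5 issues→MulU
cycle 15: I6 issues→DivU
cycle 16: I4 exec-done
cycle 17: I4 writes R2
cycle 18: I5 reads, I6 reads, I7 issues→AddU
cycle 19: I8 issues→IntU
cycle 21: I5 exec-done
cycle 22: I5 writes R1
cycle 23: I8 reads
cycle 24: I8 exec-done
cycle 25: I6 exec-done
cycle 26: I6 writes R3
cycle 27: I7 reads
cycle 28: I8 writes R4
cycle 29: I7 exec-done
cycle 30: I7 writes R0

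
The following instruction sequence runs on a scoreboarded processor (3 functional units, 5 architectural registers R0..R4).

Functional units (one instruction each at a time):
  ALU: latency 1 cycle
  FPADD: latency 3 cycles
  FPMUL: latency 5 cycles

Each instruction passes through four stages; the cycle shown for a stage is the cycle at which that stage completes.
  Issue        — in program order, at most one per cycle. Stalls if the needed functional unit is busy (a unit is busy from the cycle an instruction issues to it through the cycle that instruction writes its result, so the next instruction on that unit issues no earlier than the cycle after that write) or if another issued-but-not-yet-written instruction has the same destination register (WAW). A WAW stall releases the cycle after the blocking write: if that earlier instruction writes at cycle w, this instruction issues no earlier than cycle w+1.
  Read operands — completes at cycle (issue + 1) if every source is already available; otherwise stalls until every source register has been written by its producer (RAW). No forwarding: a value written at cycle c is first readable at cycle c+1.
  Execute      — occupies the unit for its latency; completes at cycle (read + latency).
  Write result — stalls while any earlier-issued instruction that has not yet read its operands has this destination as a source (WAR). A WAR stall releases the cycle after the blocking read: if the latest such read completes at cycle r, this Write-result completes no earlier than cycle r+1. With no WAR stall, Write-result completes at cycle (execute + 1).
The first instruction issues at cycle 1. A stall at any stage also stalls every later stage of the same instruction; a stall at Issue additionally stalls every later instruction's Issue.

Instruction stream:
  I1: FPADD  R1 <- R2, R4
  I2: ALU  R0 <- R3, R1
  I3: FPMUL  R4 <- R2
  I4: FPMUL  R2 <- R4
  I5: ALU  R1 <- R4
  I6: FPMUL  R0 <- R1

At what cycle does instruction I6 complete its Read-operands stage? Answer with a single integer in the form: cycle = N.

cycle = 20

I1 -> (1, 2, 5, 6)
I2 -> (2, 7, 8, 9)  // RAW R1: wait I1 write@6
I3 -> (3, 4, 9, 10)
I4 -> (11, 12, 17, 18)  // struct: FPMUL busy until I3 writes@10
I5 -> (12, 13, 14, 15)
I6 -> (19, 20, 25, 26)  // struct: FPMUL busy until I4 writes@18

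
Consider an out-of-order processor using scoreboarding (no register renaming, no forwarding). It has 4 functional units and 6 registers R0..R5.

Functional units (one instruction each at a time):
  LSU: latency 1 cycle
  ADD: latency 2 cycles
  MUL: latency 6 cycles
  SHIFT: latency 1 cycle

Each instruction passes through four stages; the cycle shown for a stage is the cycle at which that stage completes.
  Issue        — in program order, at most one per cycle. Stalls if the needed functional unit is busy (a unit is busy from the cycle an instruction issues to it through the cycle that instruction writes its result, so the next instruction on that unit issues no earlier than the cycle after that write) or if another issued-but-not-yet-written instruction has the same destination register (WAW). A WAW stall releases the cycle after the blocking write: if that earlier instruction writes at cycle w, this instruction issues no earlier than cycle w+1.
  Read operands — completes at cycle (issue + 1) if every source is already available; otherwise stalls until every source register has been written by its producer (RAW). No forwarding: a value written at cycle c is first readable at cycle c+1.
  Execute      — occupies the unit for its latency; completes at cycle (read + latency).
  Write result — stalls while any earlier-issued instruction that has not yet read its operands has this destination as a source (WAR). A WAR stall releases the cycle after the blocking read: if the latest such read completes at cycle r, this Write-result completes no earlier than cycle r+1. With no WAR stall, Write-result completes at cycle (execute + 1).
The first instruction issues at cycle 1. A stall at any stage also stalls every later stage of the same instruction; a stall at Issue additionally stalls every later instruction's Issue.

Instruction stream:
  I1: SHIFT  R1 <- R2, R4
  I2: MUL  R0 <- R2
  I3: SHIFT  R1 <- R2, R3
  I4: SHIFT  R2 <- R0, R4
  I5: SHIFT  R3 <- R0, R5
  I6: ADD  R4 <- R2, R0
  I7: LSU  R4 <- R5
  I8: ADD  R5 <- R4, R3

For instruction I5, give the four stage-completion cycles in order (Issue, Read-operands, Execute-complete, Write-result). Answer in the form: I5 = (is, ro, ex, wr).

1) issue 1, read 2, done 3, write 4
2) issue 2, read 3, done 9, write 10
3) issue 5, read 6, done 7, write 8  <struct: SHIFT busy until I1 writes@4>
4) issue 9, read 11, done 12, write 13  <struct: SHIFT busy until I3 writes@8 / RAW R0: wait I2 write@10>
5) issue 14, read 15, done 16, write 17  <struct: SHIFT busy until I4 writes@13>
6) issue 15, read 16, done 18, write 19
7) issue 20, read 21, done 22, write 23  <WAW R4: wait I6 write@19>
8) issue 21, read 24, done 26, write 27  <RAW R4: wait I7 write@23>

I5 = (14, 15, 16, 17)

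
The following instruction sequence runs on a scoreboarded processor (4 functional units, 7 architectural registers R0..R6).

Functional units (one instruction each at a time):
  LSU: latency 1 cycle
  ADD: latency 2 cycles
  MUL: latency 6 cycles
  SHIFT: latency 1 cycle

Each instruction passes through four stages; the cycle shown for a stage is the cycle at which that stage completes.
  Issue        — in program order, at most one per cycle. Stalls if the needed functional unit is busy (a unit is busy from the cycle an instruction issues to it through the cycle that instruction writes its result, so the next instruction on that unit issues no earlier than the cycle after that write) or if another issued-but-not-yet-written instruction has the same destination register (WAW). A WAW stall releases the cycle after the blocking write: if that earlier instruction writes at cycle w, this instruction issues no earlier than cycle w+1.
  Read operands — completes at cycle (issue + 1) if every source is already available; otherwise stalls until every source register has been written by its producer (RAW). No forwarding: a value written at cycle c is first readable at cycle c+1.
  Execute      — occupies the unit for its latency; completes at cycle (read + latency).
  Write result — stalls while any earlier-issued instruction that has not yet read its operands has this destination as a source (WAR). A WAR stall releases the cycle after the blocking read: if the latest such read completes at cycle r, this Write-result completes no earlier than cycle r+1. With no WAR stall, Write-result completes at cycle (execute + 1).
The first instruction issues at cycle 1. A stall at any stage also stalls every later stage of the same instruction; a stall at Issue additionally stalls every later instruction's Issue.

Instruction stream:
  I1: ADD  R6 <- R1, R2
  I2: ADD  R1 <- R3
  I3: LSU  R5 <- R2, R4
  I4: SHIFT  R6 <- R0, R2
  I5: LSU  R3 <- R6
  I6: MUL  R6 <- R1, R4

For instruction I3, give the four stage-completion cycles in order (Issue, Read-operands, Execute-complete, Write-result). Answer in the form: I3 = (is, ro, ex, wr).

I3 = (7, 8, 9, 10)

t=1  I1 issues→ADD
t=2  I1 reads
t=4  I1 exec-done
t=5  I1 writes R6
t=6  I2 issues→ADD
t=7  I2 reads, I3 issues→LSU
t=8  I3 reads, I4 issues→SHIFT
t=9  I2 exec-done, I3 exec-done, I4 reads
t=10  I2 writes R1, I3 writes R5, I4 exec-done
t=11  I4 writes R6, I5 issues→LSU
t=12  I5 reads, I6 issues→MUL
t=13  I5 exec-done, I6 reads
t=14  I5 writes R3
t=19  I6 exec-done
t=20  I6 writes R6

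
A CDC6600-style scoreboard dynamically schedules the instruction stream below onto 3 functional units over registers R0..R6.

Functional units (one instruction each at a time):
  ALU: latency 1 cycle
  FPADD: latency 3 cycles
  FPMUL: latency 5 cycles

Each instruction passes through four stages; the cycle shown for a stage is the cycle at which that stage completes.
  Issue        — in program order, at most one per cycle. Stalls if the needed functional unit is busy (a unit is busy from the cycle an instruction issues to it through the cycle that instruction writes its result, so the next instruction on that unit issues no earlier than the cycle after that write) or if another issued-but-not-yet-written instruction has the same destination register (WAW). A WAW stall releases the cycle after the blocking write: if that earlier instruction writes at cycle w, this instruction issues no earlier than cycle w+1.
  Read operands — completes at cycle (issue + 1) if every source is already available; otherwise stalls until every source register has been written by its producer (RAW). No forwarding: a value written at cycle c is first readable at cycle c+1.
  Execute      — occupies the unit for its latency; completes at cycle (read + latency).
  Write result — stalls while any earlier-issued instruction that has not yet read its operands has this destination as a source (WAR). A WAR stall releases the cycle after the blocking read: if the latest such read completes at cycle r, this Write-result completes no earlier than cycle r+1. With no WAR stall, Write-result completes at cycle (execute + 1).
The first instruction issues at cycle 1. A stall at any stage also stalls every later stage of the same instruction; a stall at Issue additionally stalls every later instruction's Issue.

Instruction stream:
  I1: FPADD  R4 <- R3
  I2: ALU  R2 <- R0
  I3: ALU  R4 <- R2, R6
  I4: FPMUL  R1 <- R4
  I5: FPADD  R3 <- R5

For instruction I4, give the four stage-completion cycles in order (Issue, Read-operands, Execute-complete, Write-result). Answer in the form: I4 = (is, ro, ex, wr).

I4 = (8, 11, 16, 17)

t=1  I1 issues→FPADD
t=2  I1 reads, I2 issues→ALU
t=3  I2 reads
t=4  I2 exec-done
t=5  I1 exec-done, I2 writes R2
t=6  I1 writes R4
t=7  I3 issues→ALU
t=8  I3 reads, I4 issues→FPMUL
t=9  I3 exec-done, I5 issues→FPADD
t=10  I3 writes R4, I5 reads
t=11  I4 reads
t=13  I5 exec-done
t=14  I5 writes R3
t=16  I4 exec-done
t=17  I4 writes R1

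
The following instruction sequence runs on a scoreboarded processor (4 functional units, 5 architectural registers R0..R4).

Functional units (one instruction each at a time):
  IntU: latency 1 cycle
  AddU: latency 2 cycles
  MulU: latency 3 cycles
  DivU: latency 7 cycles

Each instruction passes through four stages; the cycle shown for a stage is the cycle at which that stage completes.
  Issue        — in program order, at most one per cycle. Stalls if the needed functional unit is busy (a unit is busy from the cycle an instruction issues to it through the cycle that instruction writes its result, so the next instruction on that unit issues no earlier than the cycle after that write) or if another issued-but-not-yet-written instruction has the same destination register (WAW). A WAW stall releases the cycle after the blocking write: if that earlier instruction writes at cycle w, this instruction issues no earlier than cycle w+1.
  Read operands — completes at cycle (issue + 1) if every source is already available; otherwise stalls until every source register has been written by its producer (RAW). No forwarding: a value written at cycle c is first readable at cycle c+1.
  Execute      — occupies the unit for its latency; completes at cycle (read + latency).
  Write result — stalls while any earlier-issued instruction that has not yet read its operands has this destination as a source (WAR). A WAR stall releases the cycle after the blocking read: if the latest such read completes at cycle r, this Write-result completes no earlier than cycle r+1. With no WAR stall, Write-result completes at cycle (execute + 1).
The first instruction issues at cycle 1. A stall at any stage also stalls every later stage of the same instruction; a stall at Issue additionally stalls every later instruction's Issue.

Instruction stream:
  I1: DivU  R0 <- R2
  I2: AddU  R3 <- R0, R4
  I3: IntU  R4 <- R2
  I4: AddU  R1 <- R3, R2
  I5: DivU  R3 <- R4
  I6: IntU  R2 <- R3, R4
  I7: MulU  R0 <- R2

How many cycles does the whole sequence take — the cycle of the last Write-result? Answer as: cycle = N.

cycle = 33

cycle 1: issue I1 (DivU)
cycle 2: I1 read-ops | issue I2 (AddU)
cycle 3: issue I3 (IntU)
cycle 4: I3 read-ops
cycle 5: I3 finished on IntU
cycle 9: I1 finished on DivU
cycle 10: I1→R0
cycle 11: I2 read-ops
cycle 12: I3→R4
cycle 13: I2 finished on AddU
cycle 14: I2→R3
cycle 15: issue I4 (AddU)
cycle 16: I4 read-ops | issue I5 (DivU)
cycle 17: I5 read-ops | issue I6 (IntU)
cycle 18: I4 finished on AddU | issue I7 (MulU)
cycle 19: I4→R1
cycle 24: I5 finished on DivU
cycle 25: I5→R3
cycle 26: I6 read-ops
cycle 27: I6 finished on IntU
cycle 28: I6→R2
cycle 29: I7 read-ops
cycle 32: I7 finished on MulU
cycle 33: I7→R0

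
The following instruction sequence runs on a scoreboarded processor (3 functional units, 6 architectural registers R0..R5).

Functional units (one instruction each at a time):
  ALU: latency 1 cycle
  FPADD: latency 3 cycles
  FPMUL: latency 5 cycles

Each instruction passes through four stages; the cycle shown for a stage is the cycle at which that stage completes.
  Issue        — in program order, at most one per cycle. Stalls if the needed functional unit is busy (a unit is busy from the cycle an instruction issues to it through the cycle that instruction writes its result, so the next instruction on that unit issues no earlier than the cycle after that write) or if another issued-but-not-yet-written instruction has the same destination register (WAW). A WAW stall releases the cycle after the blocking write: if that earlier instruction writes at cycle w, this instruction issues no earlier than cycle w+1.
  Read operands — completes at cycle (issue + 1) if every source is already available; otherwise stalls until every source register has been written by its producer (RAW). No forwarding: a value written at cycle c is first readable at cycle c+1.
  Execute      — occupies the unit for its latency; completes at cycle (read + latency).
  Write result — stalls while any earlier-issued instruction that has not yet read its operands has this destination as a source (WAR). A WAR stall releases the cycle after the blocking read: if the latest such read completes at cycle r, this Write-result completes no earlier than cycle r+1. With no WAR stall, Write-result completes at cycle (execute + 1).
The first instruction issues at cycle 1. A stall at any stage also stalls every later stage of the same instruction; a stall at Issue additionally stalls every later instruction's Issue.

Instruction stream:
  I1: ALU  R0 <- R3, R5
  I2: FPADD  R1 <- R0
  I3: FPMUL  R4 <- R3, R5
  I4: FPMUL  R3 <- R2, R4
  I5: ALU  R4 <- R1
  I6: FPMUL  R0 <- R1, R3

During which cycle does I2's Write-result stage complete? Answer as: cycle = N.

I1: IS=1 RO=2 EX=3 WR=4
I2: IS=2 RO=5 EX=8 WR=9  [RAW R0: wait I1 write@4]
I3: IS=3 RO=4 EX=9 WR=10
I4: IS=11 RO=12 EX=17 WR=18  [struct: FPMUL busy until I3 writes@10]
I5: IS=12 RO=13 EX=14 WR=15
I6: IS=19 RO=20 EX=25 WR=26  [struct: FPMUL busy until I4 writes@18]

cycle = 9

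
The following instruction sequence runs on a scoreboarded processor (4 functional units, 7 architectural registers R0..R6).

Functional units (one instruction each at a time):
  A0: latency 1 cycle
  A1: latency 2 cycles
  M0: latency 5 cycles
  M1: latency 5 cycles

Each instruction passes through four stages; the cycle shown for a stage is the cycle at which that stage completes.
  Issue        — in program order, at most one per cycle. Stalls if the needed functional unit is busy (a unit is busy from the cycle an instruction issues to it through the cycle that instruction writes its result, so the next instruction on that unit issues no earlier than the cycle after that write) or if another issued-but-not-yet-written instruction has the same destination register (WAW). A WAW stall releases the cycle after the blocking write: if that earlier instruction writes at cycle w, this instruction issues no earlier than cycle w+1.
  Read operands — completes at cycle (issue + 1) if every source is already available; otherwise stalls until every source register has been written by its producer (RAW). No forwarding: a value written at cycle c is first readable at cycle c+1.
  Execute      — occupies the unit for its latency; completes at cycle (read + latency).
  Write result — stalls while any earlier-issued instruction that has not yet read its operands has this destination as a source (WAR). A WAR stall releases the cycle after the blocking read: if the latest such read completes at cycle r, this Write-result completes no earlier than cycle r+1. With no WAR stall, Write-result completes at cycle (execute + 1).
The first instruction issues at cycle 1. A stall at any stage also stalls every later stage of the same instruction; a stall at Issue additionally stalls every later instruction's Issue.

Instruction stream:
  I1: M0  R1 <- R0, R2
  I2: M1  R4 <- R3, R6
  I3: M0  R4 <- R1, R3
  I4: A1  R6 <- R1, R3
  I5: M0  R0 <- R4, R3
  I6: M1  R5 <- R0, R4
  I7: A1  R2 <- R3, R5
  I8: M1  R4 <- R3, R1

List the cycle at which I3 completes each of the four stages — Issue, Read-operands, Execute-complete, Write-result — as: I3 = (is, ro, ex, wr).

I3 = (10, 11, 16, 17)

  I1 | 1 | 2 | 7 | 8
  I2 | 2 | 3 | 8 | 9
  I3 | 10 | 11 | 16 | 17   WAW R4: wait I2 write@9
  I4 | 11 | 12 | 14 | 15
  I5 | 18 | 19 | 24 | 25   struct: M0 busy until I3 writes@17
  I6 | 19 | 26 | 31 | 32   RAW R0: wait I5 write@25
  I7 | 20 | 33 | 35 | 36   RAW R5: wait I6 write@32
  I8 | 33 | 34 | 39 | 40   struct: M1 busy until I6 writes@32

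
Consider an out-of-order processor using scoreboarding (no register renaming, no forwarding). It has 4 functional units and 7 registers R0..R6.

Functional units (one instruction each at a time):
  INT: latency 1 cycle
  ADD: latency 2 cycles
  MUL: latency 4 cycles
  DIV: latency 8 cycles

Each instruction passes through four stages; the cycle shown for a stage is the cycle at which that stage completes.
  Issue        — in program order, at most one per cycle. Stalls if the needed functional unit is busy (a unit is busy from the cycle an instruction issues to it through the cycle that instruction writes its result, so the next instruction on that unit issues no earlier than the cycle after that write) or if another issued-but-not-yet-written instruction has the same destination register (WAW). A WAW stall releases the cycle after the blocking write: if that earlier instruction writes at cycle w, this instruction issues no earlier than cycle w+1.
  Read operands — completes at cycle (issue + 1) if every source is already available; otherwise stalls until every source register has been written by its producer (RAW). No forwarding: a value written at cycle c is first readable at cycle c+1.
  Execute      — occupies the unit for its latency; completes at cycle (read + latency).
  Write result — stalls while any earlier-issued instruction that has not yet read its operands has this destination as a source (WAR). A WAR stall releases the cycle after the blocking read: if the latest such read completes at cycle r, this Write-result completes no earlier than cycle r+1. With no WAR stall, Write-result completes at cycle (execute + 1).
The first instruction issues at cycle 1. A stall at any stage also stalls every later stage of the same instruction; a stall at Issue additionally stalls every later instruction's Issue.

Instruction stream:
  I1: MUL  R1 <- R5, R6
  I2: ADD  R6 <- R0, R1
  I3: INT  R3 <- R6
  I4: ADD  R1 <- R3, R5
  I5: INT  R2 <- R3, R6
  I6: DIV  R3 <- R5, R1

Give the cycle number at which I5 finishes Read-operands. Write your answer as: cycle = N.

[1] issue I1 (MUL)
[2] I1 read-ops, issue I2 (ADD)
[3] issue I3 (INT)
[6] I1 finished on MUL
[7] I1→R1
[8] I2 read-ops
[10] I2 finished on ADD
[11] I2→R6
[12] I3 read-ops, issue I4 (ADD)
[13] I3 finished on INT
[14] I3→R3
[15] I4 read-ops, issue I5 (INT)
[16] I5 read-ops, issue I6 (DIV)
[17] I4 finished on ADD, I5 finished on INT
[18] I4→R1, I5→R2
[19] I6 read-ops
[27] I6 finished on DIV
[28] I6→R3

cycle = 16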